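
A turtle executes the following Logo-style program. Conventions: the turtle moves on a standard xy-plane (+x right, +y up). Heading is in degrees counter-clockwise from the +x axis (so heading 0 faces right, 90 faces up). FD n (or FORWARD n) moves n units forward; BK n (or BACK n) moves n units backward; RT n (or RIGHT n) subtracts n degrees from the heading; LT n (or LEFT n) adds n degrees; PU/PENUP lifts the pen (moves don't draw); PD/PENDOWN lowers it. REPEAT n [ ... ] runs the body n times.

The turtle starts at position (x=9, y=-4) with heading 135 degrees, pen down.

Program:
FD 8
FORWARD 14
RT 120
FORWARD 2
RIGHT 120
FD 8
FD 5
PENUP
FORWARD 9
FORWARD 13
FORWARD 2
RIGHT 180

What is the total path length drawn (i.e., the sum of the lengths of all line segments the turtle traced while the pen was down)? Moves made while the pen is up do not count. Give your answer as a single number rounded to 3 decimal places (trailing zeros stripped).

Executing turtle program step by step:
Start: pos=(9,-4), heading=135, pen down
FD 8: (9,-4) -> (3.343,1.657) [heading=135, draw]
FD 14: (3.343,1.657) -> (-6.556,11.556) [heading=135, draw]
RT 120: heading 135 -> 15
FD 2: (-6.556,11.556) -> (-4.624,12.074) [heading=15, draw]
RT 120: heading 15 -> 255
FD 8: (-4.624,12.074) -> (-6.695,4.347) [heading=255, draw]
FD 5: (-6.695,4.347) -> (-7.989,-0.483) [heading=255, draw]
PU: pen up
FD 9: (-7.989,-0.483) -> (-10.319,-9.176) [heading=255, move]
FD 13: (-10.319,-9.176) -> (-13.683,-21.733) [heading=255, move]
FD 2: (-13.683,-21.733) -> (-14.201,-23.665) [heading=255, move]
RT 180: heading 255 -> 75
Final: pos=(-14.201,-23.665), heading=75, 5 segment(s) drawn

Segment lengths:
  seg 1: (9,-4) -> (3.343,1.657), length = 8
  seg 2: (3.343,1.657) -> (-6.556,11.556), length = 14
  seg 3: (-6.556,11.556) -> (-4.624,12.074), length = 2
  seg 4: (-4.624,12.074) -> (-6.695,4.347), length = 8
  seg 5: (-6.695,4.347) -> (-7.989,-0.483), length = 5
Total = 37

Answer: 37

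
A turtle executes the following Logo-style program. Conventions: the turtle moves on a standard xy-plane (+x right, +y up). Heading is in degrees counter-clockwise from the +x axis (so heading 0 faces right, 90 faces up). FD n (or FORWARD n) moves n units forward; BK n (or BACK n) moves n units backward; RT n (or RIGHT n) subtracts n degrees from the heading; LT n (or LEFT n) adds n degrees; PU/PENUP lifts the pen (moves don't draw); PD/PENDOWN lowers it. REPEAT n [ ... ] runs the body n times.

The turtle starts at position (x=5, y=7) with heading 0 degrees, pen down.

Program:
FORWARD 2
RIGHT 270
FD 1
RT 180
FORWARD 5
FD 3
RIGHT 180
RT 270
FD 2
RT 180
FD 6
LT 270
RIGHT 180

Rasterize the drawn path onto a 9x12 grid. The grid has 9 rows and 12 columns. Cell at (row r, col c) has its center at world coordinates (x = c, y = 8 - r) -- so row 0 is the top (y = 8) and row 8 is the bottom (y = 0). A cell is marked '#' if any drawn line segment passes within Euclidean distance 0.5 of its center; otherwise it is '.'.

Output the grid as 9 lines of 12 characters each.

Segment 0: (5,7) -> (7,7)
Segment 1: (7,7) -> (7,8)
Segment 2: (7,8) -> (7,3)
Segment 3: (7,3) -> (7,0)
Segment 4: (7,0) -> (5,-0)
Segment 5: (5,-0) -> (11,0)

Answer: .......#....
.....###....
.......#....
.......#....
.......#....
.......#....
.......#....
.......#....
.....#######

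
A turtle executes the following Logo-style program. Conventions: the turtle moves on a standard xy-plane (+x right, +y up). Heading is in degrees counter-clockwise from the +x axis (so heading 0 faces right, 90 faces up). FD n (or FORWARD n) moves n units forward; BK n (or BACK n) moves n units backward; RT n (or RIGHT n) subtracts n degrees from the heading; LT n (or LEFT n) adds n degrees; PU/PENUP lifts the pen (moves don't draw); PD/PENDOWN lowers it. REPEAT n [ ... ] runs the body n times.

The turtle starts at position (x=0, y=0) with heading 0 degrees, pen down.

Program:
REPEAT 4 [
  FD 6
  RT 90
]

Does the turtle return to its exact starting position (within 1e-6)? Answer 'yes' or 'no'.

Executing turtle program step by step:
Start: pos=(0,0), heading=0, pen down
REPEAT 4 [
  -- iteration 1/4 --
  FD 6: (0,0) -> (6,0) [heading=0, draw]
  RT 90: heading 0 -> 270
  -- iteration 2/4 --
  FD 6: (6,0) -> (6,-6) [heading=270, draw]
  RT 90: heading 270 -> 180
  -- iteration 3/4 --
  FD 6: (6,-6) -> (0,-6) [heading=180, draw]
  RT 90: heading 180 -> 90
  -- iteration 4/4 --
  FD 6: (0,-6) -> (0,0) [heading=90, draw]
  RT 90: heading 90 -> 0
]
Final: pos=(0,0), heading=0, 4 segment(s) drawn

Start position: (0, 0)
Final position: (0, 0)
Distance = 0; < 1e-6 -> CLOSED

Answer: yes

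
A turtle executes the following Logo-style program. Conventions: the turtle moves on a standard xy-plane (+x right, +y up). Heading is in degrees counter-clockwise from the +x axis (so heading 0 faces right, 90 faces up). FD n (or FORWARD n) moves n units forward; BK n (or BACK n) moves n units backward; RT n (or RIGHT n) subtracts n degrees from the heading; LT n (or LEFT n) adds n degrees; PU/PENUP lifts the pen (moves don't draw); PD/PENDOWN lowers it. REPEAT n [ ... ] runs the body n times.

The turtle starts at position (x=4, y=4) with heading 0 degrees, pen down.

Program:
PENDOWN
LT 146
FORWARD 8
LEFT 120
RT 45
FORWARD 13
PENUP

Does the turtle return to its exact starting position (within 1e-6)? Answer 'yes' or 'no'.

Executing turtle program step by step:
Start: pos=(4,4), heading=0, pen down
PD: pen down
LT 146: heading 0 -> 146
FD 8: (4,4) -> (-2.632,8.474) [heading=146, draw]
LT 120: heading 146 -> 266
RT 45: heading 266 -> 221
FD 13: (-2.632,8.474) -> (-12.444,-0.055) [heading=221, draw]
PU: pen up
Final: pos=(-12.444,-0.055), heading=221, 2 segment(s) drawn

Start position: (4, 4)
Final position: (-12.444, -0.055)
Distance = 16.936; >= 1e-6 -> NOT closed

Answer: no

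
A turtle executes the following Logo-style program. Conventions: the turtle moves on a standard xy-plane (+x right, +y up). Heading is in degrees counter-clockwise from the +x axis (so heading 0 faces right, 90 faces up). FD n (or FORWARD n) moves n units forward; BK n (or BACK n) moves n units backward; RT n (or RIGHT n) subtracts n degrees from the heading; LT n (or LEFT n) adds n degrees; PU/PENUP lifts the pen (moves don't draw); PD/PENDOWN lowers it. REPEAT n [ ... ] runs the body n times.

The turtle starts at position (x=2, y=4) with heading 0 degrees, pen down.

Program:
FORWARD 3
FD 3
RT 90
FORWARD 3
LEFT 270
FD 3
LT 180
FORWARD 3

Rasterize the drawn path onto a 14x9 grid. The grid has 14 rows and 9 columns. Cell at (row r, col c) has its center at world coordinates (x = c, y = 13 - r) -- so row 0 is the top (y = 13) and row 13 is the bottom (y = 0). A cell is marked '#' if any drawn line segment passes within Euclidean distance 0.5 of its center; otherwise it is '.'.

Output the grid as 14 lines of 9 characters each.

Segment 0: (2,4) -> (5,4)
Segment 1: (5,4) -> (8,4)
Segment 2: (8,4) -> (8,1)
Segment 3: (8,1) -> (5,1)
Segment 4: (5,1) -> (8,1)

Answer: .........
.........
.........
.........
.........
.........
.........
.........
.........
..#######
........#
........#
.....####
.........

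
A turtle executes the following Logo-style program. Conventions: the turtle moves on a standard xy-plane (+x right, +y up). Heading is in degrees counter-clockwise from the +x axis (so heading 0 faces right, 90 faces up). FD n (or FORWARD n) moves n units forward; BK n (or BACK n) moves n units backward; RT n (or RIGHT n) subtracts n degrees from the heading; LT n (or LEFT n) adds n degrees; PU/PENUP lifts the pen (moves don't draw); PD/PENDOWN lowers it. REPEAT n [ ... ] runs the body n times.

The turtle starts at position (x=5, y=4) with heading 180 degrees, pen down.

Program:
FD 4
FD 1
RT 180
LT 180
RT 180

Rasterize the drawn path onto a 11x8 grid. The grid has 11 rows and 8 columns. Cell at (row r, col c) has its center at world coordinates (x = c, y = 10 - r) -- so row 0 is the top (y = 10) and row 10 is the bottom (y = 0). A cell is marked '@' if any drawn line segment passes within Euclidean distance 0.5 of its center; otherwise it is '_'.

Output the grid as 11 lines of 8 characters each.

Answer: ________
________
________
________
________
________
@@@@@@__
________
________
________
________

Derivation:
Segment 0: (5,4) -> (1,4)
Segment 1: (1,4) -> (0,4)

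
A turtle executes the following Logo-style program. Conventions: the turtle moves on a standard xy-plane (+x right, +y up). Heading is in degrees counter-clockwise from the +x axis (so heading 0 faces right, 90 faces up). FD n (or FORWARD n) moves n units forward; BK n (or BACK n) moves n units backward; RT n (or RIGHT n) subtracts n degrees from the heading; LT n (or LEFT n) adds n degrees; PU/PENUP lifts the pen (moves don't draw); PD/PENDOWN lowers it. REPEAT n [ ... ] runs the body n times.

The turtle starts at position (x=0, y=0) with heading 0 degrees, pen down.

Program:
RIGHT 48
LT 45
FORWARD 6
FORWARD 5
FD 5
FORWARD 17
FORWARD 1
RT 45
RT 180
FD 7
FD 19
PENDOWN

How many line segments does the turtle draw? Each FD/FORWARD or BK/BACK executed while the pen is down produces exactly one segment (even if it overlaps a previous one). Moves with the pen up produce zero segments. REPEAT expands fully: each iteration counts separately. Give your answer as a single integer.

Answer: 7

Derivation:
Executing turtle program step by step:
Start: pos=(0,0), heading=0, pen down
RT 48: heading 0 -> 312
LT 45: heading 312 -> 357
FD 6: (0,0) -> (5.992,-0.314) [heading=357, draw]
FD 5: (5.992,-0.314) -> (10.985,-0.576) [heading=357, draw]
FD 5: (10.985,-0.576) -> (15.978,-0.837) [heading=357, draw]
FD 17: (15.978,-0.837) -> (32.955,-1.727) [heading=357, draw]
FD 1: (32.955,-1.727) -> (33.953,-1.779) [heading=357, draw]
RT 45: heading 357 -> 312
RT 180: heading 312 -> 132
FD 7: (33.953,-1.779) -> (29.269,3.423) [heading=132, draw]
FD 19: (29.269,3.423) -> (16.556,17.542) [heading=132, draw]
PD: pen down
Final: pos=(16.556,17.542), heading=132, 7 segment(s) drawn
Segments drawn: 7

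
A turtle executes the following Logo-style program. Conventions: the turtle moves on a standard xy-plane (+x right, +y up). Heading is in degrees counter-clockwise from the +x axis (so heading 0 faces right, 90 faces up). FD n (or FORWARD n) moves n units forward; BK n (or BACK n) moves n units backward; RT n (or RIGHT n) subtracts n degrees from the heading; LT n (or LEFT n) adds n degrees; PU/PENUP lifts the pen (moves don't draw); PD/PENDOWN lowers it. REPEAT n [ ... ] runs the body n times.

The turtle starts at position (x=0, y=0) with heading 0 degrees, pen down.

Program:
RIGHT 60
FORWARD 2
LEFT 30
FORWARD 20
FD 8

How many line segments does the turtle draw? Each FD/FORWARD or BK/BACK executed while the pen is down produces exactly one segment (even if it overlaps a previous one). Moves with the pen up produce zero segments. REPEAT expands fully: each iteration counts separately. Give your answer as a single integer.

Executing turtle program step by step:
Start: pos=(0,0), heading=0, pen down
RT 60: heading 0 -> 300
FD 2: (0,0) -> (1,-1.732) [heading=300, draw]
LT 30: heading 300 -> 330
FD 20: (1,-1.732) -> (18.321,-11.732) [heading=330, draw]
FD 8: (18.321,-11.732) -> (25.249,-15.732) [heading=330, draw]
Final: pos=(25.249,-15.732), heading=330, 3 segment(s) drawn
Segments drawn: 3

Answer: 3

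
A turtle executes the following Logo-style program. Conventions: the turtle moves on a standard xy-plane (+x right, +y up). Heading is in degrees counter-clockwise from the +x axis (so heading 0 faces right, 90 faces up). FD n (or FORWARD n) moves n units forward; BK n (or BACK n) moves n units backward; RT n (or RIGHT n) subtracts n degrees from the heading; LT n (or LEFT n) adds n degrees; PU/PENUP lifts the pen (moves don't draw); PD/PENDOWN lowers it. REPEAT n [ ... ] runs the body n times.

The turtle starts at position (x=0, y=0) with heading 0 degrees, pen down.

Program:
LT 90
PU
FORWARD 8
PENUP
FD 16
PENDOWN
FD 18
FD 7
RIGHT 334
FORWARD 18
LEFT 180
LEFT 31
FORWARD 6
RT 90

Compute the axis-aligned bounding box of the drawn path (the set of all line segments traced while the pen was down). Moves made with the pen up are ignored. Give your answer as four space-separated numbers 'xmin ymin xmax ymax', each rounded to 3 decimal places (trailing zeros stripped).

Executing turtle program step by step:
Start: pos=(0,0), heading=0, pen down
LT 90: heading 0 -> 90
PU: pen up
FD 8: (0,0) -> (0,8) [heading=90, move]
PU: pen up
FD 16: (0,8) -> (0,24) [heading=90, move]
PD: pen down
FD 18: (0,24) -> (0,42) [heading=90, draw]
FD 7: (0,42) -> (0,49) [heading=90, draw]
RT 334: heading 90 -> 116
FD 18: (0,49) -> (-7.891,65.178) [heading=116, draw]
LT 180: heading 116 -> 296
LT 31: heading 296 -> 327
FD 6: (-7.891,65.178) -> (-2.859,61.91) [heading=327, draw]
RT 90: heading 327 -> 237
Final: pos=(-2.859,61.91), heading=237, 4 segment(s) drawn

Segment endpoints: x in {-7.891, -2.859, 0, 0, 0}, y in {24, 42, 49, 61.91, 65.178}
xmin=-7.891, ymin=24, xmax=0, ymax=65.178

Answer: -7.891 24 0 65.178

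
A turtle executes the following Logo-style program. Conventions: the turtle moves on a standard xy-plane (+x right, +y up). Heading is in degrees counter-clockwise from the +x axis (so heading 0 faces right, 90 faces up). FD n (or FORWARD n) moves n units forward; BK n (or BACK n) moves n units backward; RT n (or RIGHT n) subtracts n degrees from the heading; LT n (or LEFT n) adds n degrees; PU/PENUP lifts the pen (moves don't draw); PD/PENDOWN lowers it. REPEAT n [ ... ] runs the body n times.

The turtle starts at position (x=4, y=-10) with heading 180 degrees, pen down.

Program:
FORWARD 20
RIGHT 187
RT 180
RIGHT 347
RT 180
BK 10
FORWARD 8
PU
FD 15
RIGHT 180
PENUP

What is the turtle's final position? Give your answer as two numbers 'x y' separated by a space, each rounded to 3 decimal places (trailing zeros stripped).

Answer: -3.071 -8.641

Derivation:
Executing turtle program step by step:
Start: pos=(4,-10), heading=180, pen down
FD 20: (4,-10) -> (-16,-10) [heading=180, draw]
RT 187: heading 180 -> 353
RT 180: heading 353 -> 173
RT 347: heading 173 -> 186
RT 180: heading 186 -> 6
BK 10: (-16,-10) -> (-25.945,-11.045) [heading=6, draw]
FD 8: (-25.945,-11.045) -> (-17.989,-10.209) [heading=6, draw]
PU: pen up
FD 15: (-17.989,-10.209) -> (-3.071,-8.641) [heading=6, move]
RT 180: heading 6 -> 186
PU: pen up
Final: pos=(-3.071,-8.641), heading=186, 3 segment(s) drawn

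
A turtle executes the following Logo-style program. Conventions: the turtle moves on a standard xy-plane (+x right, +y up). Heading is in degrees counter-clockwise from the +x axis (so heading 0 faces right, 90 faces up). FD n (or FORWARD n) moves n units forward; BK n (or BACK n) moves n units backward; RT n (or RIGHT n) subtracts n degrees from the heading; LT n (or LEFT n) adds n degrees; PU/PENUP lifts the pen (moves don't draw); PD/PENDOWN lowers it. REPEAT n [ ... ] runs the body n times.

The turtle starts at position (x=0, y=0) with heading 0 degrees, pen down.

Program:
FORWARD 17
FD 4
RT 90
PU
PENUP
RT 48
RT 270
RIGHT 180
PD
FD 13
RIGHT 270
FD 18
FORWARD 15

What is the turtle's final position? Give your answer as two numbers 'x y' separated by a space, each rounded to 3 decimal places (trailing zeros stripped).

Answer: -12.222 -12.42

Derivation:
Executing turtle program step by step:
Start: pos=(0,0), heading=0, pen down
FD 17: (0,0) -> (17,0) [heading=0, draw]
FD 4: (17,0) -> (21,0) [heading=0, draw]
RT 90: heading 0 -> 270
PU: pen up
PU: pen up
RT 48: heading 270 -> 222
RT 270: heading 222 -> 312
RT 180: heading 312 -> 132
PD: pen down
FD 13: (21,0) -> (12.301,9.661) [heading=132, draw]
RT 270: heading 132 -> 222
FD 18: (12.301,9.661) -> (-1.075,-2.383) [heading=222, draw]
FD 15: (-1.075,-2.383) -> (-12.222,-12.42) [heading=222, draw]
Final: pos=(-12.222,-12.42), heading=222, 5 segment(s) drawn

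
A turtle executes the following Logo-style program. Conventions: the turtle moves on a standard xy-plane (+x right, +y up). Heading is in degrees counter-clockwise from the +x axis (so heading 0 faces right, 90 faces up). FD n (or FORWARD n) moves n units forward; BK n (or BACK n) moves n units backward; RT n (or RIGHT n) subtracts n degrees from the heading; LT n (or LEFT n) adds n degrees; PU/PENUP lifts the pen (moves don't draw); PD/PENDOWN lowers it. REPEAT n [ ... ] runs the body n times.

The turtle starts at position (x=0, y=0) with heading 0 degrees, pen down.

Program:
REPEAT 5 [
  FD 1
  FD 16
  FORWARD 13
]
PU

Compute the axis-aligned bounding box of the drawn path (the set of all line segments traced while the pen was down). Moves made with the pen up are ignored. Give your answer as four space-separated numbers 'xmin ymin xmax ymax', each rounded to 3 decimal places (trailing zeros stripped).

Executing turtle program step by step:
Start: pos=(0,0), heading=0, pen down
REPEAT 5 [
  -- iteration 1/5 --
  FD 1: (0,0) -> (1,0) [heading=0, draw]
  FD 16: (1,0) -> (17,0) [heading=0, draw]
  FD 13: (17,0) -> (30,0) [heading=0, draw]
  -- iteration 2/5 --
  FD 1: (30,0) -> (31,0) [heading=0, draw]
  FD 16: (31,0) -> (47,0) [heading=0, draw]
  FD 13: (47,0) -> (60,0) [heading=0, draw]
  -- iteration 3/5 --
  FD 1: (60,0) -> (61,0) [heading=0, draw]
  FD 16: (61,0) -> (77,0) [heading=0, draw]
  FD 13: (77,0) -> (90,0) [heading=0, draw]
  -- iteration 4/5 --
  FD 1: (90,0) -> (91,0) [heading=0, draw]
  FD 16: (91,0) -> (107,0) [heading=0, draw]
  FD 13: (107,0) -> (120,0) [heading=0, draw]
  -- iteration 5/5 --
  FD 1: (120,0) -> (121,0) [heading=0, draw]
  FD 16: (121,0) -> (137,0) [heading=0, draw]
  FD 13: (137,0) -> (150,0) [heading=0, draw]
]
PU: pen up
Final: pos=(150,0), heading=0, 15 segment(s) drawn

Segment endpoints: x in {0, 1, 17, 30, 31, 47, 60, 61, 77, 90, 91, 107, 120, 121, 137, 150}, y in {0}
xmin=0, ymin=0, xmax=150, ymax=0

Answer: 0 0 150 0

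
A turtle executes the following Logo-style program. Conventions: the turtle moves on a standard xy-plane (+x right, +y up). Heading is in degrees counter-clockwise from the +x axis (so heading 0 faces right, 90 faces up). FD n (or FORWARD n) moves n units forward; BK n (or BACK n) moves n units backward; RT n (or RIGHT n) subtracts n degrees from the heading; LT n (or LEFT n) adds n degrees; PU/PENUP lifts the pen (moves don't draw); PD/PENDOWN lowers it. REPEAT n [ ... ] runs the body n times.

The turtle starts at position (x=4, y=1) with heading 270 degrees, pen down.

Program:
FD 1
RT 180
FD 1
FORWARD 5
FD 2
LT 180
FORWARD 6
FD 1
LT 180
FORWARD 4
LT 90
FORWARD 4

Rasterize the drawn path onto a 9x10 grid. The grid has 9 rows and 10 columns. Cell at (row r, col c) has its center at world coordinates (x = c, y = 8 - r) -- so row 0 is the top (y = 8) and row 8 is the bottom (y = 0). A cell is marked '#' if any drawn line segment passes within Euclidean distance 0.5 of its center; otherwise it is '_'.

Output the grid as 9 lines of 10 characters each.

Segment 0: (4,1) -> (4,0)
Segment 1: (4,0) -> (4,1)
Segment 2: (4,1) -> (4,6)
Segment 3: (4,6) -> (4,8)
Segment 4: (4,8) -> (4,2)
Segment 5: (4,2) -> (4,1)
Segment 6: (4,1) -> (4,5)
Segment 7: (4,5) -> (0,5)

Answer: ____#_____
____#_____
____#_____
#####_____
____#_____
____#_____
____#_____
____#_____
____#_____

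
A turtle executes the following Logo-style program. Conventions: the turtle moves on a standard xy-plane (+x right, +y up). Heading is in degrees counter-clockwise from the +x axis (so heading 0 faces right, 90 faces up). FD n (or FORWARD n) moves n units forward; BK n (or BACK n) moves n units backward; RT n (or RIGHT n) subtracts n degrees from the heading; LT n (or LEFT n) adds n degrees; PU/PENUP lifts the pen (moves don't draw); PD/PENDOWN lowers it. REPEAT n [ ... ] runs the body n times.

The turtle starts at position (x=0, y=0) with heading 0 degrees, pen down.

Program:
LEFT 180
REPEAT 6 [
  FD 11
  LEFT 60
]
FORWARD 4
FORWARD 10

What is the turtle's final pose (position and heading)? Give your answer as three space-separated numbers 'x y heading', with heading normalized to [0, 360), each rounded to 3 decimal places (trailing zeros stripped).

Answer: -14 0 180

Derivation:
Executing turtle program step by step:
Start: pos=(0,0), heading=0, pen down
LT 180: heading 0 -> 180
REPEAT 6 [
  -- iteration 1/6 --
  FD 11: (0,0) -> (-11,0) [heading=180, draw]
  LT 60: heading 180 -> 240
  -- iteration 2/6 --
  FD 11: (-11,0) -> (-16.5,-9.526) [heading=240, draw]
  LT 60: heading 240 -> 300
  -- iteration 3/6 --
  FD 11: (-16.5,-9.526) -> (-11,-19.053) [heading=300, draw]
  LT 60: heading 300 -> 0
  -- iteration 4/6 --
  FD 11: (-11,-19.053) -> (0,-19.053) [heading=0, draw]
  LT 60: heading 0 -> 60
  -- iteration 5/6 --
  FD 11: (0,-19.053) -> (5.5,-9.526) [heading=60, draw]
  LT 60: heading 60 -> 120
  -- iteration 6/6 --
  FD 11: (5.5,-9.526) -> (0,0) [heading=120, draw]
  LT 60: heading 120 -> 180
]
FD 4: (0,0) -> (-4,0) [heading=180, draw]
FD 10: (-4,0) -> (-14,0) [heading=180, draw]
Final: pos=(-14,0), heading=180, 8 segment(s) drawn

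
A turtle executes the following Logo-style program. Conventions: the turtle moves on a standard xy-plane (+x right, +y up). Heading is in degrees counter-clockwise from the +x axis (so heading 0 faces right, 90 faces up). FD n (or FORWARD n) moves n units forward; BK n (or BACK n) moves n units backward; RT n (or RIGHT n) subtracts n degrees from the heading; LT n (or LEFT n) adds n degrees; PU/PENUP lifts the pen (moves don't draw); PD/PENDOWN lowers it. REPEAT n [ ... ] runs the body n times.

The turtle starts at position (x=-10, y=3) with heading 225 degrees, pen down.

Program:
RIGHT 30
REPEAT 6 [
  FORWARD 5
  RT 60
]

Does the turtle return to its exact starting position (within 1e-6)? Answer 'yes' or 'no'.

Answer: yes

Derivation:
Executing turtle program step by step:
Start: pos=(-10,3), heading=225, pen down
RT 30: heading 225 -> 195
REPEAT 6 [
  -- iteration 1/6 --
  FD 5: (-10,3) -> (-14.83,1.706) [heading=195, draw]
  RT 60: heading 195 -> 135
  -- iteration 2/6 --
  FD 5: (-14.83,1.706) -> (-18.365,5.241) [heading=135, draw]
  RT 60: heading 135 -> 75
  -- iteration 3/6 --
  FD 5: (-18.365,5.241) -> (-17.071,10.071) [heading=75, draw]
  RT 60: heading 75 -> 15
  -- iteration 4/6 --
  FD 5: (-17.071,10.071) -> (-12.241,11.365) [heading=15, draw]
  RT 60: heading 15 -> 315
  -- iteration 5/6 --
  FD 5: (-12.241,11.365) -> (-8.706,7.83) [heading=315, draw]
  RT 60: heading 315 -> 255
  -- iteration 6/6 --
  FD 5: (-8.706,7.83) -> (-10,3) [heading=255, draw]
  RT 60: heading 255 -> 195
]
Final: pos=(-10,3), heading=195, 6 segment(s) drawn

Start position: (-10, 3)
Final position: (-10, 3)
Distance = 0; < 1e-6 -> CLOSED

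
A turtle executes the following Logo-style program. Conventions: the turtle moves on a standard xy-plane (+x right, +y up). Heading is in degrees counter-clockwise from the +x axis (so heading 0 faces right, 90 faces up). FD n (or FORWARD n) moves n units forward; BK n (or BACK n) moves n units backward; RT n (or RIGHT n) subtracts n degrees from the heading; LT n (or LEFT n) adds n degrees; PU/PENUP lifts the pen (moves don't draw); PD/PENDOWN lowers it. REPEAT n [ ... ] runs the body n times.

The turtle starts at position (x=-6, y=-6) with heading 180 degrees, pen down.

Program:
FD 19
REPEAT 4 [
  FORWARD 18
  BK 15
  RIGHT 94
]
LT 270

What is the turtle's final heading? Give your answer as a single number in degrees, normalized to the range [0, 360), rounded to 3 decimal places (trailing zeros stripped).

Answer: 74

Derivation:
Executing turtle program step by step:
Start: pos=(-6,-6), heading=180, pen down
FD 19: (-6,-6) -> (-25,-6) [heading=180, draw]
REPEAT 4 [
  -- iteration 1/4 --
  FD 18: (-25,-6) -> (-43,-6) [heading=180, draw]
  BK 15: (-43,-6) -> (-28,-6) [heading=180, draw]
  RT 94: heading 180 -> 86
  -- iteration 2/4 --
  FD 18: (-28,-6) -> (-26.744,11.956) [heading=86, draw]
  BK 15: (-26.744,11.956) -> (-27.791,-3.007) [heading=86, draw]
  RT 94: heading 86 -> 352
  -- iteration 3/4 --
  FD 18: (-27.791,-3.007) -> (-9.966,-5.512) [heading=352, draw]
  BK 15: (-9.966,-5.512) -> (-24.82,-3.425) [heading=352, draw]
  RT 94: heading 352 -> 258
  -- iteration 4/4 --
  FD 18: (-24.82,-3.425) -> (-28.562,-21.031) [heading=258, draw]
  BK 15: (-28.562,-21.031) -> (-25.444,-6.359) [heading=258, draw]
  RT 94: heading 258 -> 164
]
LT 270: heading 164 -> 74
Final: pos=(-25.444,-6.359), heading=74, 9 segment(s) drawn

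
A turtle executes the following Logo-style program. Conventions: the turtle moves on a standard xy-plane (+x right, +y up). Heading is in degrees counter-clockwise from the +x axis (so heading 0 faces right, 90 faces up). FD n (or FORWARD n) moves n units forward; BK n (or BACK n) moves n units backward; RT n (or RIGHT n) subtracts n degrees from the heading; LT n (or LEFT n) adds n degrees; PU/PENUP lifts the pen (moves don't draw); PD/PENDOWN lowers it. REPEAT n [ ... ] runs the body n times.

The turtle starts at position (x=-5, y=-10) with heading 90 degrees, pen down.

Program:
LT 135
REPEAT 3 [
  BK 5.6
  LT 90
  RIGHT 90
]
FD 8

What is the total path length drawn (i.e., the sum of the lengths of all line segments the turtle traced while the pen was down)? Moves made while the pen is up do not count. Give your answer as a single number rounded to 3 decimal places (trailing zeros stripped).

Answer: 24.8

Derivation:
Executing turtle program step by step:
Start: pos=(-5,-10), heading=90, pen down
LT 135: heading 90 -> 225
REPEAT 3 [
  -- iteration 1/3 --
  BK 5.6: (-5,-10) -> (-1.04,-6.04) [heading=225, draw]
  LT 90: heading 225 -> 315
  RT 90: heading 315 -> 225
  -- iteration 2/3 --
  BK 5.6: (-1.04,-6.04) -> (2.92,-2.08) [heading=225, draw]
  LT 90: heading 225 -> 315
  RT 90: heading 315 -> 225
  -- iteration 3/3 --
  BK 5.6: (2.92,-2.08) -> (6.879,1.879) [heading=225, draw]
  LT 90: heading 225 -> 315
  RT 90: heading 315 -> 225
]
FD 8: (6.879,1.879) -> (1.223,-3.777) [heading=225, draw]
Final: pos=(1.223,-3.777), heading=225, 4 segment(s) drawn

Segment lengths:
  seg 1: (-5,-10) -> (-1.04,-6.04), length = 5.6
  seg 2: (-1.04,-6.04) -> (2.92,-2.08), length = 5.6
  seg 3: (2.92,-2.08) -> (6.879,1.879), length = 5.6
  seg 4: (6.879,1.879) -> (1.223,-3.777), length = 8
Total = 24.8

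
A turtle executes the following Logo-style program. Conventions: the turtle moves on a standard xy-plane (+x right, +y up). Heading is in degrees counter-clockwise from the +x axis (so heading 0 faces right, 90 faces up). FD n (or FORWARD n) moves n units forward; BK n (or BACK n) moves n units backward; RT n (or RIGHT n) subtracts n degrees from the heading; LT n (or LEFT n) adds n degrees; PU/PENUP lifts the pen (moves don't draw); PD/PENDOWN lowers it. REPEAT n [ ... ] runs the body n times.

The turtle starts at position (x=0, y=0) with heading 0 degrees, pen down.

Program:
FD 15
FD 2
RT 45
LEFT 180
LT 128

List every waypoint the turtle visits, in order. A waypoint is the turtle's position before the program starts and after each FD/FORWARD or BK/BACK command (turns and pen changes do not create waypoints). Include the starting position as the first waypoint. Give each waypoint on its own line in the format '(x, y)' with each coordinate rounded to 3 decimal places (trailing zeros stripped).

Executing turtle program step by step:
Start: pos=(0,0), heading=0, pen down
FD 15: (0,0) -> (15,0) [heading=0, draw]
FD 2: (15,0) -> (17,0) [heading=0, draw]
RT 45: heading 0 -> 315
LT 180: heading 315 -> 135
LT 128: heading 135 -> 263
Final: pos=(17,0), heading=263, 2 segment(s) drawn
Waypoints (3 total):
(0, 0)
(15, 0)
(17, 0)

Answer: (0, 0)
(15, 0)
(17, 0)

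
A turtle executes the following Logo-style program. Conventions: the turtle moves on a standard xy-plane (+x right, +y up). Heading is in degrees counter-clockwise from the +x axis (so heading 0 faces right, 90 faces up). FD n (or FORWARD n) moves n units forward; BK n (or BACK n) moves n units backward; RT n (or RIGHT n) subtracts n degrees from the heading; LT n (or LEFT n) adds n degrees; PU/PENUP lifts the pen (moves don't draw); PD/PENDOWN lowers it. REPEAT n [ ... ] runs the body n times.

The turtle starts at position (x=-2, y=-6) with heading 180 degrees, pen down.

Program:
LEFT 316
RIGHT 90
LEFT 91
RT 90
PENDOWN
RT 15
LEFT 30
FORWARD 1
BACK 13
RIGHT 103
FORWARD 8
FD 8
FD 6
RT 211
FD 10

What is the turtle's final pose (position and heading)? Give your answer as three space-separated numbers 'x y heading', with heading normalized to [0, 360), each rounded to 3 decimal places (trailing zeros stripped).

Executing turtle program step by step:
Start: pos=(-2,-6), heading=180, pen down
LT 316: heading 180 -> 136
RT 90: heading 136 -> 46
LT 91: heading 46 -> 137
RT 90: heading 137 -> 47
PD: pen down
RT 15: heading 47 -> 32
LT 30: heading 32 -> 62
FD 1: (-2,-6) -> (-1.531,-5.117) [heading=62, draw]
BK 13: (-1.531,-5.117) -> (-7.634,-16.595) [heading=62, draw]
RT 103: heading 62 -> 319
FD 8: (-7.634,-16.595) -> (-1.596,-21.844) [heading=319, draw]
FD 8: (-1.596,-21.844) -> (4.442,-27.092) [heading=319, draw]
FD 6: (4.442,-27.092) -> (8.97,-31.029) [heading=319, draw]
RT 211: heading 319 -> 108
FD 10: (8.97,-31.029) -> (5.88,-21.518) [heading=108, draw]
Final: pos=(5.88,-21.518), heading=108, 6 segment(s) drawn

Answer: 5.88 -21.518 108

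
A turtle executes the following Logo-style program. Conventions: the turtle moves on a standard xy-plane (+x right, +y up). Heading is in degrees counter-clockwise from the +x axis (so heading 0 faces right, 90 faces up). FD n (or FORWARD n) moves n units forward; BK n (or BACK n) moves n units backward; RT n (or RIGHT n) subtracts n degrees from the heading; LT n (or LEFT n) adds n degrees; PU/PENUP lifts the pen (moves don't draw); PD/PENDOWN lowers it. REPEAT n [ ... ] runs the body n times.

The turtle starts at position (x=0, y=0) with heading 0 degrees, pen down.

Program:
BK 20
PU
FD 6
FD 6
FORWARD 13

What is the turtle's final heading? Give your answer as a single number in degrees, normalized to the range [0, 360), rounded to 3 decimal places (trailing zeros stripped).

Executing turtle program step by step:
Start: pos=(0,0), heading=0, pen down
BK 20: (0,0) -> (-20,0) [heading=0, draw]
PU: pen up
FD 6: (-20,0) -> (-14,0) [heading=0, move]
FD 6: (-14,0) -> (-8,0) [heading=0, move]
FD 13: (-8,0) -> (5,0) [heading=0, move]
Final: pos=(5,0), heading=0, 1 segment(s) drawn

Answer: 0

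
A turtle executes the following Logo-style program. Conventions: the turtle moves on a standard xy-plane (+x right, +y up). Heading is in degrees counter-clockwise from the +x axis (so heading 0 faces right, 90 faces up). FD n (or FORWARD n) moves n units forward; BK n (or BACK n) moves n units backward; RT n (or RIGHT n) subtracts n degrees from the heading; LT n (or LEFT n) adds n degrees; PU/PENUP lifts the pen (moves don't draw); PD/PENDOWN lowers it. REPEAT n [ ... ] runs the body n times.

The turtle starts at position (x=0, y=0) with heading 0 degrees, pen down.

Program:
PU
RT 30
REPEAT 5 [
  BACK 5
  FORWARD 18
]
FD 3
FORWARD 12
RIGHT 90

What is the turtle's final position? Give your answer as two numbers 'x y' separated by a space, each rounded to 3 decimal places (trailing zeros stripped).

Answer: 69.282 -40

Derivation:
Executing turtle program step by step:
Start: pos=(0,0), heading=0, pen down
PU: pen up
RT 30: heading 0 -> 330
REPEAT 5 [
  -- iteration 1/5 --
  BK 5: (0,0) -> (-4.33,2.5) [heading=330, move]
  FD 18: (-4.33,2.5) -> (11.258,-6.5) [heading=330, move]
  -- iteration 2/5 --
  BK 5: (11.258,-6.5) -> (6.928,-4) [heading=330, move]
  FD 18: (6.928,-4) -> (22.517,-13) [heading=330, move]
  -- iteration 3/5 --
  BK 5: (22.517,-13) -> (18.187,-10.5) [heading=330, move]
  FD 18: (18.187,-10.5) -> (33.775,-19.5) [heading=330, move]
  -- iteration 4/5 --
  BK 5: (33.775,-19.5) -> (29.445,-17) [heading=330, move]
  FD 18: (29.445,-17) -> (45.033,-26) [heading=330, move]
  -- iteration 5/5 --
  BK 5: (45.033,-26) -> (40.703,-23.5) [heading=330, move]
  FD 18: (40.703,-23.5) -> (56.292,-32.5) [heading=330, move]
]
FD 3: (56.292,-32.5) -> (58.89,-34) [heading=330, move]
FD 12: (58.89,-34) -> (69.282,-40) [heading=330, move]
RT 90: heading 330 -> 240
Final: pos=(69.282,-40), heading=240, 0 segment(s) drawn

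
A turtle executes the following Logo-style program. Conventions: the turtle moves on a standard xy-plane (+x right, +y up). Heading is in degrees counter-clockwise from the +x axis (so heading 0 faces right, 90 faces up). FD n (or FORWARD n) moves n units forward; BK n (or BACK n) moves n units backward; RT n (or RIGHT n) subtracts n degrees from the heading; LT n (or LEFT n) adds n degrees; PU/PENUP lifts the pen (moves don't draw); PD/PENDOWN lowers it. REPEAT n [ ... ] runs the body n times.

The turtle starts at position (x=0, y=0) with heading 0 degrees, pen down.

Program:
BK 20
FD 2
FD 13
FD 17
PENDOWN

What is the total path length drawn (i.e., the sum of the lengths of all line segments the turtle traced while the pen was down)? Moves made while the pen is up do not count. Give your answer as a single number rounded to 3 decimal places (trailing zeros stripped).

Answer: 52

Derivation:
Executing turtle program step by step:
Start: pos=(0,0), heading=0, pen down
BK 20: (0,0) -> (-20,0) [heading=0, draw]
FD 2: (-20,0) -> (-18,0) [heading=0, draw]
FD 13: (-18,0) -> (-5,0) [heading=0, draw]
FD 17: (-5,0) -> (12,0) [heading=0, draw]
PD: pen down
Final: pos=(12,0), heading=0, 4 segment(s) drawn

Segment lengths:
  seg 1: (0,0) -> (-20,0), length = 20
  seg 2: (-20,0) -> (-18,0), length = 2
  seg 3: (-18,0) -> (-5,0), length = 13
  seg 4: (-5,0) -> (12,0), length = 17
Total = 52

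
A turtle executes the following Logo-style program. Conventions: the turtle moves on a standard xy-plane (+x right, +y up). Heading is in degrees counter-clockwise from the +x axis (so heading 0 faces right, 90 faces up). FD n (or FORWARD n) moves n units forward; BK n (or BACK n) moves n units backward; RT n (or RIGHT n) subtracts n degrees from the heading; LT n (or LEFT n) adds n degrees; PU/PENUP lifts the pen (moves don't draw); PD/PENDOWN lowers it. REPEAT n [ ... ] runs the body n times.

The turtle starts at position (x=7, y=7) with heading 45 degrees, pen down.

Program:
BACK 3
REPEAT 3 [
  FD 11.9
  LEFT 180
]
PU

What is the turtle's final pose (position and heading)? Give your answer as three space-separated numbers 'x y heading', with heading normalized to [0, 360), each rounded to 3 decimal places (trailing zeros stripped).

Answer: 13.293 13.293 225

Derivation:
Executing turtle program step by step:
Start: pos=(7,7), heading=45, pen down
BK 3: (7,7) -> (4.879,4.879) [heading=45, draw]
REPEAT 3 [
  -- iteration 1/3 --
  FD 11.9: (4.879,4.879) -> (13.293,13.293) [heading=45, draw]
  LT 180: heading 45 -> 225
  -- iteration 2/3 --
  FD 11.9: (13.293,13.293) -> (4.879,4.879) [heading=225, draw]
  LT 180: heading 225 -> 45
  -- iteration 3/3 --
  FD 11.9: (4.879,4.879) -> (13.293,13.293) [heading=45, draw]
  LT 180: heading 45 -> 225
]
PU: pen up
Final: pos=(13.293,13.293), heading=225, 4 segment(s) drawn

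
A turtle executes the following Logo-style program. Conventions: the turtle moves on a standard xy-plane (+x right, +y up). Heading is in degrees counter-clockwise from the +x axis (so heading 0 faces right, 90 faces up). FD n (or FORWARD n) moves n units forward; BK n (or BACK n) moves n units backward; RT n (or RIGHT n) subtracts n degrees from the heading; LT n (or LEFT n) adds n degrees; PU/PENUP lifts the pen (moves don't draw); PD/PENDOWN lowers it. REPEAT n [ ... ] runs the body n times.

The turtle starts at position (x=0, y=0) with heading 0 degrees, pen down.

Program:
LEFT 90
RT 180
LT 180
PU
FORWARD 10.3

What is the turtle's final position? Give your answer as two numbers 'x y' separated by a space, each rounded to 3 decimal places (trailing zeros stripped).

Answer: 0 10.3

Derivation:
Executing turtle program step by step:
Start: pos=(0,0), heading=0, pen down
LT 90: heading 0 -> 90
RT 180: heading 90 -> 270
LT 180: heading 270 -> 90
PU: pen up
FD 10.3: (0,0) -> (0,10.3) [heading=90, move]
Final: pos=(0,10.3), heading=90, 0 segment(s) drawn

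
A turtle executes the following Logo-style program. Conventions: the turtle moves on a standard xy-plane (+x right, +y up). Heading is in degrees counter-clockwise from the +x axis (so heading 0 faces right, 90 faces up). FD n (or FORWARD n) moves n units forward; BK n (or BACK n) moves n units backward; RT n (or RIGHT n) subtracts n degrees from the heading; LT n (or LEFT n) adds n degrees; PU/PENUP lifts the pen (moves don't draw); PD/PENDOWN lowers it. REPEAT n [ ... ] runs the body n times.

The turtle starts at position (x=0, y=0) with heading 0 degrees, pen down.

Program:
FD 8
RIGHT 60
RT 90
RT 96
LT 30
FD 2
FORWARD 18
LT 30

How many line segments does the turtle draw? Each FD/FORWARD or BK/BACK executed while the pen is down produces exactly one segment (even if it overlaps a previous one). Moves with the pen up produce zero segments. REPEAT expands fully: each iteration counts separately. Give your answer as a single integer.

Answer: 3

Derivation:
Executing turtle program step by step:
Start: pos=(0,0), heading=0, pen down
FD 8: (0,0) -> (8,0) [heading=0, draw]
RT 60: heading 0 -> 300
RT 90: heading 300 -> 210
RT 96: heading 210 -> 114
LT 30: heading 114 -> 144
FD 2: (8,0) -> (6.382,1.176) [heading=144, draw]
FD 18: (6.382,1.176) -> (-8.18,11.756) [heading=144, draw]
LT 30: heading 144 -> 174
Final: pos=(-8.18,11.756), heading=174, 3 segment(s) drawn
Segments drawn: 3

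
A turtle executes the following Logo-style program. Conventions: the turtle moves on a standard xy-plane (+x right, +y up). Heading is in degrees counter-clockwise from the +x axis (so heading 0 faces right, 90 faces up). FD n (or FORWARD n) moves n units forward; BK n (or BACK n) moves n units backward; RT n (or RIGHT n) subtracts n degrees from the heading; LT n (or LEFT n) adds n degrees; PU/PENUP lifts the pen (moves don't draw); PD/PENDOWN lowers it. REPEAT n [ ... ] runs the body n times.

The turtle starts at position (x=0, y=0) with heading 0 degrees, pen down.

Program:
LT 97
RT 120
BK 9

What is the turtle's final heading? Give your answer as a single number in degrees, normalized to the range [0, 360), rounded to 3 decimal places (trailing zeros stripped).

Executing turtle program step by step:
Start: pos=(0,0), heading=0, pen down
LT 97: heading 0 -> 97
RT 120: heading 97 -> 337
BK 9: (0,0) -> (-8.285,3.517) [heading=337, draw]
Final: pos=(-8.285,3.517), heading=337, 1 segment(s) drawn

Answer: 337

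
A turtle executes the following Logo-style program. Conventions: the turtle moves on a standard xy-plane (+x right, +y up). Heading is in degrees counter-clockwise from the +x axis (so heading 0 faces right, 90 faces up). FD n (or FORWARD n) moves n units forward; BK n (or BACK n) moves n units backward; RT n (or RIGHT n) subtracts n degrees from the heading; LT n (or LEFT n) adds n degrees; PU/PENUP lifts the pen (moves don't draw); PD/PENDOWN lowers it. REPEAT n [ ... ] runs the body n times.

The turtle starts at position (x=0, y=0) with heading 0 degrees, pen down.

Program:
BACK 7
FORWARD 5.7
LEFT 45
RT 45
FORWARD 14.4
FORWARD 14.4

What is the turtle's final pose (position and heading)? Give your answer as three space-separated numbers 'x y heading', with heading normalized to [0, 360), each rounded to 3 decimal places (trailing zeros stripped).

Answer: 27.5 0 0

Derivation:
Executing turtle program step by step:
Start: pos=(0,0), heading=0, pen down
BK 7: (0,0) -> (-7,0) [heading=0, draw]
FD 5.7: (-7,0) -> (-1.3,0) [heading=0, draw]
LT 45: heading 0 -> 45
RT 45: heading 45 -> 0
FD 14.4: (-1.3,0) -> (13.1,0) [heading=0, draw]
FD 14.4: (13.1,0) -> (27.5,0) [heading=0, draw]
Final: pos=(27.5,0), heading=0, 4 segment(s) drawn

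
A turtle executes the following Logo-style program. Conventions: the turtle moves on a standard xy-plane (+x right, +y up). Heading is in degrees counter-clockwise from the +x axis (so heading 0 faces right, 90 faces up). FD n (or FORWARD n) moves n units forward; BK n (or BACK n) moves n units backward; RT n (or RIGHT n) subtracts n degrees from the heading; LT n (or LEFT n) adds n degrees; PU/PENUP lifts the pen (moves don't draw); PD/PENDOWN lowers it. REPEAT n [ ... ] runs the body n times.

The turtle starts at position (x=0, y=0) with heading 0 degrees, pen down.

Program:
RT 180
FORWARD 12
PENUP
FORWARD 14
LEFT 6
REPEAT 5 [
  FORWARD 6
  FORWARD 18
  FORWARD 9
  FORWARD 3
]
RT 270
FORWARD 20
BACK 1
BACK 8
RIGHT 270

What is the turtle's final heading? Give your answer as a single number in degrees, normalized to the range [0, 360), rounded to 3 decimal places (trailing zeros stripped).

Executing turtle program step by step:
Start: pos=(0,0), heading=0, pen down
RT 180: heading 0 -> 180
FD 12: (0,0) -> (-12,0) [heading=180, draw]
PU: pen up
FD 14: (-12,0) -> (-26,0) [heading=180, move]
LT 6: heading 180 -> 186
REPEAT 5 [
  -- iteration 1/5 --
  FD 6: (-26,0) -> (-31.967,-0.627) [heading=186, move]
  FD 18: (-31.967,-0.627) -> (-49.869,-2.509) [heading=186, move]
  FD 9: (-49.869,-2.509) -> (-58.819,-3.449) [heading=186, move]
  FD 3: (-58.819,-3.449) -> (-61.803,-3.763) [heading=186, move]
  -- iteration 2/5 --
  FD 6: (-61.803,-3.763) -> (-67.77,-4.39) [heading=186, move]
  FD 18: (-67.77,-4.39) -> (-85.671,-6.272) [heading=186, move]
  FD 9: (-85.671,-6.272) -> (-94.622,-7.212) [heading=186, move]
  FD 3: (-94.622,-7.212) -> (-97.606,-7.526) [heading=186, move]
  -- iteration 3/5 --
  FD 6: (-97.606,-7.526) -> (-103.573,-8.153) [heading=186, move]
  FD 18: (-103.573,-8.153) -> (-121.474,-10.035) [heading=186, move]
  FD 9: (-121.474,-10.035) -> (-130.425,-10.975) [heading=186, move]
  FD 3: (-130.425,-10.975) -> (-133.408,-11.289) [heading=186, move]
  -- iteration 4/5 --
  FD 6: (-133.408,-11.289) -> (-139.375,-11.916) [heading=186, move]
  FD 18: (-139.375,-11.916) -> (-157.277,-13.798) [heading=186, move]
  FD 9: (-157.277,-13.798) -> (-166.228,-14.739) [heading=186, move]
  FD 3: (-166.228,-14.739) -> (-169.211,-15.052) [heading=186, move]
  -- iteration 5/5 --
  FD 6: (-169.211,-15.052) -> (-175.178,-15.679) [heading=186, move]
  FD 18: (-175.178,-15.679) -> (-193.08,-17.561) [heading=186, move]
  FD 9: (-193.08,-17.561) -> (-202.03,-18.502) [heading=186, move]
  FD 3: (-202.03,-18.502) -> (-205.014,-18.815) [heading=186, move]
]
RT 270: heading 186 -> 276
FD 20: (-205.014,-18.815) -> (-202.923,-38.706) [heading=276, move]
BK 1: (-202.923,-38.706) -> (-203.028,-37.711) [heading=276, move]
BK 8: (-203.028,-37.711) -> (-203.864,-29.755) [heading=276, move]
RT 270: heading 276 -> 6
Final: pos=(-203.864,-29.755), heading=6, 1 segment(s) drawn

Answer: 6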